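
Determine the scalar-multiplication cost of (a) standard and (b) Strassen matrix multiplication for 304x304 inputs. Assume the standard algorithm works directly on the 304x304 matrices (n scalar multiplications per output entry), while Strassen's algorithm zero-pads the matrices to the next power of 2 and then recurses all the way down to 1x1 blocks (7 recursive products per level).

Matrix multiplication for 304x304 matrices:

Strassen's algorithm requires power-of-2 dimensions. Pad 304x304 to 512x512 (next power of 2).

Standard algorithm: 304^3 = 28094464 multiplications
Strassen's algorithm: 7^(log2(512)) = 7^9 = 40353607 multiplications
Difference: 28094464 - 40353607 = -12259143 (Strassen uses MORE here due to padding overhead — for small or just-over-power-of-2 n, padding can outweigh the per-level savings)

Standard: 28094464 multiplications (304^3). Strassen: 40353607 multiplications (7^9, after padding to 512x512). Strassen reduces 8 recursive multiplications to 7 at each level.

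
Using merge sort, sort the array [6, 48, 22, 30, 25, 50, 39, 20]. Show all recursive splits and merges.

Merge sort trace:

Split: [6, 48, 22, 30, 25, 50, 39, 20] -> [6, 48, 22, 30] and [25, 50, 39, 20]
  Split: [6, 48, 22, 30] -> [6, 48] and [22, 30]
    Split: [6, 48] -> [6] and [48]
    Merge: [6] + [48] -> [6, 48]
    Split: [22, 30] -> [22] and [30]
    Merge: [22] + [30] -> [22, 30]
  Merge: [6, 48] + [22, 30] -> [6, 22, 30, 48]
  Split: [25, 50, 39, 20] -> [25, 50] and [39, 20]
    Split: [25, 50] -> [25] and [50]
    Merge: [25] + [50] -> [25, 50]
    Split: [39, 20] -> [39] and [20]
    Merge: [39] + [20] -> [20, 39]
  Merge: [25, 50] + [20, 39] -> [20, 25, 39, 50]
Merge: [6, 22, 30, 48] + [20, 25, 39, 50] -> [6, 20, 22, 25, 30, 39, 48, 50]

Final sorted array: [6, 20, 22, 25, 30, 39, 48, 50]

The merge sort proceeds by recursively splitting the array and merging sorted halves.
After all merges, the sorted array is [6, 20, 22, 25, 30, 39, 48, 50].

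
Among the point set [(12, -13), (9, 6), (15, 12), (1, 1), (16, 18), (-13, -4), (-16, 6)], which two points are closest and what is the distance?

Computing all pairwise distances among 7 points:

d((12, -13), (9, 6)) = 19.2354
d((12, -13), (15, 12)) = 25.1794
d((12, -13), (1, 1)) = 17.8045
d((12, -13), (16, 18)) = 31.257
d((12, -13), (-13, -4)) = 26.5707
d((12, -13), (-16, 6)) = 33.8378
d((9, 6), (15, 12)) = 8.4853
d((9, 6), (1, 1)) = 9.434
d((9, 6), (16, 18)) = 13.8924
d((9, 6), (-13, -4)) = 24.1661
d((9, 6), (-16, 6)) = 25.0
d((15, 12), (1, 1)) = 17.8045
d((15, 12), (16, 18)) = 6.0828 <-- minimum
d((15, 12), (-13, -4)) = 32.249
d((15, 12), (-16, 6)) = 31.5753
d((1, 1), (16, 18)) = 22.6716
d((1, 1), (-13, -4)) = 14.8661
d((1, 1), (-16, 6)) = 17.72
d((16, 18), (-13, -4)) = 36.4005
d((16, 18), (-16, 6)) = 34.176
d((-13, -4), (-16, 6)) = 10.4403

Closest pair: (15, 12) and (16, 18) with distance 6.0828

The closest pair is (15, 12) and (16, 18) with Euclidean distance 6.0828. For 7 points, brute-force pairwise comparison is shown above. For large n, the divide-and-conquer algorithm (sort by x, recurse on halves, check the dividing strip) achieves O(n log n).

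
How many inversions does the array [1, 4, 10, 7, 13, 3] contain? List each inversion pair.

Finding inversions in [1, 4, 10, 7, 13, 3]:

(1, 5): arr[1]=4 > arr[5]=3
(2, 3): arr[2]=10 > arr[3]=7
(2, 5): arr[2]=10 > arr[5]=3
(3, 5): arr[3]=7 > arr[5]=3
(4, 5): arr[4]=13 > arr[5]=3

Total inversions: 5

The array has 5 inversion(s): (1,5), (2,3), (2,5), (3,5), (4,5). Each pair (i,j) satisfies i < j and arr[i] > arr[j].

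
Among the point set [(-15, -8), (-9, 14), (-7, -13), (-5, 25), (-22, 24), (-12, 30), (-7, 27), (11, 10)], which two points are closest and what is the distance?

Computing all pairwise distances among 8 points:

d((-15, -8), (-9, 14)) = 22.8035
d((-15, -8), (-7, -13)) = 9.434
d((-15, -8), (-5, 25)) = 34.4819
d((-15, -8), (-22, 24)) = 32.7567
d((-15, -8), (-12, 30)) = 38.1182
d((-15, -8), (-7, 27)) = 35.9026
d((-15, -8), (11, 10)) = 31.6228
d((-9, 14), (-7, -13)) = 27.074
d((-9, 14), (-5, 25)) = 11.7047
d((-9, 14), (-22, 24)) = 16.4012
d((-9, 14), (-12, 30)) = 16.2788
d((-9, 14), (-7, 27)) = 13.1529
d((-9, 14), (11, 10)) = 20.3961
d((-7, -13), (-5, 25)) = 38.0526
d((-7, -13), (-22, 24)) = 39.9249
d((-7, -13), (-12, 30)) = 43.2897
d((-7, -13), (-7, 27)) = 40.0
d((-7, -13), (11, 10)) = 29.2062
d((-5, 25), (-22, 24)) = 17.0294
d((-5, 25), (-12, 30)) = 8.6023
d((-5, 25), (-7, 27)) = 2.8284 <-- minimum
d((-5, 25), (11, 10)) = 21.9317
d((-22, 24), (-12, 30)) = 11.6619
d((-22, 24), (-7, 27)) = 15.2971
d((-22, 24), (11, 10)) = 35.8469
d((-12, 30), (-7, 27)) = 5.831
d((-12, 30), (11, 10)) = 30.4795
d((-7, 27), (11, 10)) = 24.7588

Closest pair: (-5, 25) and (-7, 27) with distance 2.8284

The closest pair is (-5, 25) and (-7, 27) with Euclidean distance 2.8284. For 8 points, brute-force pairwise comparison is shown above. For large n, the divide-and-conquer algorithm (sort by x, recurse on halves, check the dividing strip) achieves O(n log n).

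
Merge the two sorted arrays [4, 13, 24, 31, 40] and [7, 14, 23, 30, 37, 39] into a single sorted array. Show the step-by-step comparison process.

Merging process:

Compare 4 vs 7: take 4 from left. Merged: [4]
Compare 13 vs 7: take 7 from right. Merged: [4, 7]
Compare 13 vs 14: take 13 from left. Merged: [4, 7, 13]
Compare 24 vs 14: take 14 from right. Merged: [4, 7, 13, 14]
Compare 24 vs 23: take 23 from right. Merged: [4, 7, 13, 14, 23]
Compare 24 vs 30: take 24 from left. Merged: [4, 7, 13, 14, 23, 24]
Compare 31 vs 30: take 30 from right. Merged: [4, 7, 13, 14, 23, 24, 30]
Compare 31 vs 37: take 31 from left. Merged: [4, 7, 13, 14, 23, 24, 30, 31]
Compare 40 vs 37: take 37 from right. Merged: [4, 7, 13, 14, 23, 24, 30, 31, 37]
Compare 40 vs 39: take 39 from right. Merged: [4, 7, 13, 14, 23, 24, 30, 31, 37, 39]
Append remaining from left: [40]. Merged: [4, 7, 13, 14, 23, 24, 30, 31, 37, 39, 40]

Final merged array: [4, 7, 13, 14, 23, 24, 30, 31, 37, 39, 40]
Total comparisons: 10

The merged array is [4, 7, 13, 14, 23, 24, 30, 31, 37, 39, 40], requiring 10 comparisons. The merge step runs in O(n) time where n is the total number of elements.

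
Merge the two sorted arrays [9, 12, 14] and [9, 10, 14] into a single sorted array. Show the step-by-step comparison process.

Merging process:

Compare 9 vs 9: take 9 from left. Merged: [9]
Compare 12 vs 9: take 9 from right. Merged: [9, 9]
Compare 12 vs 10: take 10 from right. Merged: [9, 9, 10]
Compare 12 vs 14: take 12 from left. Merged: [9, 9, 10, 12]
Compare 14 vs 14: take 14 from left. Merged: [9, 9, 10, 12, 14]
Append remaining from right: [14]. Merged: [9, 9, 10, 12, 14, 14]

Final merged array: [9, 9, 10, 12, 14, 14]
Total comparisons: 5

The merged array is [9, 9, 10, 12, 14, 14], requiring 5 comparisons. The merge step runs in O(n) time where n is the total number of elements.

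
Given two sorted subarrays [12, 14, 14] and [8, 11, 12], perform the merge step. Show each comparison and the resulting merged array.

Merging process:

Compare 12 vs 8: take 8 from right. Merged: [8]
Compare 12 vs 11: take 11 from right. Merged: [8, 11]
Compare 12 vs 12: take 12 from left. Merged: [8, 11, 12]
Compare 14 vs 12: take 12 from right. Merged: [8, 11, 12, 12]
Append remaining from left: [14, 14]. Merged: [8, 11, 12, 12, 14, 14]

Final merged array: [8, 11, 12, 12, 14, 14]
Total comparisons: 4

The merged array is [8, 11, 12, 12, 14, 14], requiring 4 comparisons. The merge step runs in O(n) time where n is the total number of elements.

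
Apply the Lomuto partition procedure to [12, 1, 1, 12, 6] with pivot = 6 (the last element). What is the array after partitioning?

Lomuto partition with pivot = 6:

Initial array: [12, 1, 1, 12, 6]

arr[0]=12 > 6: no swap
arr[1]=1 <= 6: swap with position 0, array becomes [1, 12, 1, 12, 6]
arr[2]=1 <= 6: swap with position 1, array becomes [1, 1, 12, 12, 6]
arr[3]=12 > 6: no swap

Place pivot at position 2: [1, 1, 6, 12, 12]
Pivot position: 2

After partitioning with pivot 6, the array becomes [1, 1, 6, 12, 12]. The pivot is placed at index 2. All elements to the left of the pivot are <= 6, and all elements to the right are > 6.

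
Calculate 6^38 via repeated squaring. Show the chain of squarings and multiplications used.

Computing 6^38 by squaring (build up from 6^1; each line after the first costs one multiplication):

6^1 = 6
6^2 = (6^1)^2 = 6^2 = 36
6^4 = (6^2)^2 = 36^2 = 1296
6^8 = (6^4)^2 = 1296^2 = 1679616
6^9 = 6 * 6^8 = 6 * 1679616 = 10077696
6^18 = (6^9)^2 = 10077696^2 = 101559956668416
6^19 = 6 * 6^18 = 6 * 101559956668416 = 609359740010496
6^38 = (6^19)^2 = 609359740010496^2 = 371319292745659279662190166016

Result: 371319292745659279662190166016
Multiplications needed: 7 (7 lines after 6^1)

6^38 = 371319292745659279662190166016. Using exponentiation by squaring, this requires 7 multiplications. The key idea: if the exponent is even, square the half-power; if odd, multiply by the base once.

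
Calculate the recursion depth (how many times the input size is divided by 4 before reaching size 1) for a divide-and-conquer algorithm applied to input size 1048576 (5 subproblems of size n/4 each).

For divide and conquer with division factor 4:

Problem sizes at each level:
Level 0: 1048576
Level 1: 262144
Level 2: 65536
Level 3: 16384
Level 4: 4096
Level 5: 1024
Level 6: 256
Level 7: 64
Level 8: 16
Level 9: 4
Level 10: 1

The root is level 0 and the size-1 base case is level 10 (the tree spans levels 0 through 10, i.e. 11 levels counting the root), so the depth is the number of divisions: log_4(1048576) = 10

The recursion tree depth is log_4(1048576) = 10. At each level, the problem size is divided by 4, so it takes 10 divisions to reduce to a base case of size 1. The algorithm makes 5 recursive calls at each level.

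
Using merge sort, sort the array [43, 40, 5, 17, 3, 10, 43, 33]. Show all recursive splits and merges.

Merge sort trace:

Split: [43, 40, 5, 17, 3, 10, 43, 33] -> [43, 40, 5, 17] and [3, 10, 43, 33]
  Split: [43, 40, 5, 17] -> [43, 40] and [5, 17]
    Split: [43, 40] -> [43] and [40]
    Merge: [43] + [40] -> [40, 43]
    Split: [5, 17] -> [5] and [17]
    Merge: [5] + [17] -> [5, 17]
  Merge: [40, 43] + [5, 17] -> [5, 17, 40, 43]
  Split: [3, 10, 43, 33] -> [3, 10] and [43, 33]
    Split: [3, 10] -> [3] and [10]
    Merge: [3] + [10] -> [3, 10]
    Split: [43, 33] -> [43] and [33]
    Merge: [43] + [33] -> [33, 43]
  Merge: [3, 10] + [33, 43] -> [3, 10, 33, 43]
Merge: [5, 17, 40, 43] + [3, 10, 33, 43] -> [3, 5, 10, 17, 33, 40, 43, 43]

Final sorted array: [3, 5, 10, 17, 33, 40, 43, 43]

The merge sort proceeds by recursively splitting the array and merging sorted halves.
After all merges, the sorted array is [3, 5, 10, 17, 33, 40, 43, 43].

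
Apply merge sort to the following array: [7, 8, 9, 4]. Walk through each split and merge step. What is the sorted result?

Merge sort trace:

Split: [7, 8, 9, 4] -> [7, 8] and [9, 4]
  Split: [7, 8] -> [7] and [8]
  Merge: [7] + [8] -> [7, 8]
  Split: [9, 4] -> [9] and [4]
  Merge: [9] + [4] -> [4, 9]
Merge: [7, 8] + [4, 9] -> [4, 7, 8, 9]

Final sorted array: [4, 7, 8, 9]

The merge sort proceeds by recursively splitting the array and merging sorted halves.
After all merges, the sorted array is [4, 7, 8, 9].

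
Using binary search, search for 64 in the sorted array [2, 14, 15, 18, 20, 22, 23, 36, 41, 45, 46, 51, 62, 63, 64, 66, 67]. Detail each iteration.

Binary search for 64 in [2, 14, 15, 18, 20, 22, 23, 36, 41, 45, 46, 51, 62, 63, 64, 66, 67]:

lo=0, hi=16, mid=8, arr[mid]=41 -> 41 < 64, search right half
lo=9, hi=16, mid=12, arr[mid]=62 -> 62 < 64, search right half
lo=13, hi=16, mid=14, arr[mid]=64 -> Found target at index 14!

Binary search finds 64 at index 14 after 3 comparisons. The search repeatedly halves the search space by comparing with the middle element.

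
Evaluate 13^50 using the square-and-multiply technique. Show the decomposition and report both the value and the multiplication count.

Computing 13^50 by squaring (build up from 13^1; each line after the first costs one multiplication):

13^1 = 13
13^2 = (13^1)^2 = 13^2 = 169
13^3 = 13 * 13^2 = 13 * 169 = 2197
13^6 = (13^3)^2 = 2197^2 = 4826809
13^12 = (13^6)^2 = 4826809^2 = 23298085122481
13^24 = (13^12)^2 = 23298085122481^2 = 542800770374370512771595361
13^25 = 13 * 13^24 = 13 * 542800770374370512771595361 = 7056410014866816666030739693
13^50 = (13^25)^2 = 7056410014866816666030739693^2 = 49792922297912707801714181535533618316401192004725734249

Result: 49792922297912707801714181535533618316401192004725734249
Multiplications needed: 7 (7 lines after 13^1)

13^50 = 49792922297912707801714181535533618316401192004725734249. Using exponentiation by squaring, this requires 7 multiplications. The key idea: if the exponent is even, square the half-power; if odd, multiply by the base once.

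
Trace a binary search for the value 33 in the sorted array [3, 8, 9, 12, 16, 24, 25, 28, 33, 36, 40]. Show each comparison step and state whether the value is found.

Binary search for 33 in [3, 8, 9, 12, 16, 24, 25, 28, 33, 36, 40]:

lo=0, hi=10, mid=5, arr[mid]=24 -> 24 < 33, search right half
lo=6, hi=10, mid=8, arr[mid]=33 -> Found target at index 8!

Binary search finds 33 at index 8 after 2 comparisons. The search repeatedly halves the search space by comparing with the middle element.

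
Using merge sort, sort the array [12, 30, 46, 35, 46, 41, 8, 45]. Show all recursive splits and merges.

Merge sort trace:

Split: [12, 30, 46, 35, 46, 41, 8, 45] -> [12, 30, 46, 35] and [46, 41, 8, 45]
  Split: [12, 30, 46, 35] -> [12, 30] and [46, 35]
    Split: [12, 30] -> [12] and [30]
    Merge: [12] + [30] -> [12, 30]
    Split: [46, 35] -> [46] and [35]
    Merge: [46] + [35] -> [35, 46]
  Merge: [12, 30] + [35, 46] -> [12, 30, 35, 46]
  Split: [46, 41, 8, 45] -> [46, 41] and [8, 45]
    Split: [46, 41] -> [46] and [41]
    Merge: [46] + [41] -> [41, 46]
    Split: [8, 45] -> [8] and [45]
    Merge: [8] + [45] -> [8, 45]
  Merge: [41, 46] + [8, 45] -> [8, 41, 45, 46]
Merge: [12, 30, 35, 46] + [8, 41, 45, 46] -> [8, 12, 30, 35, 41, 45, 46, 46]

Final sorted array: [8, 12, 30, 35, 41, 45, 46, 46]

The merge sort proceeds by recursively splitting the array and merging sorted halves.
After all merges, the sorted array is [8, 12, 30, 35, 41, 45, 46, 46].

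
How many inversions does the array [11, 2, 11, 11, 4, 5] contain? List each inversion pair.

Finding inversions in [11, 2, 11, 11, 4, 5]:

(0, 1): arr[0]=11 > arr[1]=2
(0, 4): arr[0]=11 > arr[4]=4
(0, 5): arr[0]=11 > arr[5]=5
(2, 4): arr[2]=11 > arr[4]=4
(2, 5): arr[2]=11 > arr[5]=5
(3, 4): arr[3]=11 > arr[4]=4
(3, 5): arr[3]=11 > arr[5]=5

Total inversions: 7

The array has 7 inversion(s): (0,1), (0,4), (0,5), (2,4), (2,5), (3,4), (3,5). Each pair (i,j) satisfies i < j and arr[i] > arr[j].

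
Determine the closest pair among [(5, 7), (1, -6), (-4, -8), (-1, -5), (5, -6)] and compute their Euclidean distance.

Computing all pairwise distances among 5 points:

d((5, 7), (1, -6)) = 13.6015
d((5, 7), (-4, -8)) = 17.4929
d((5, 7), (-1, -5)) = 13.4164
d((5, 7), (5, -6)) = 13.0
d((1, -6), (-4, -8)) = 5.3852
d((1, -6), (-1, -5)) = 2.2361 <-- minimum
d((1, -6), (5, -6)) = 4.0
d((-4, -8), (-1, -5)) = 4.2426
d((-4, -8), (5, -6)) = 9.2195
d((-1, -5), (5, -6)) = 6.0828

Closest pair: (1, -6) and (-1, -5) with distance 2.2361

The closest pair is (1, -6) and (-1, -5) with Euclidean distance 2.2361. For 5 points, brute-force pairwise comparison is shown above. For large n, the divide-and-conquer algorithm (sort by x, recurse on halves, check the dividing strip) achieves O(n log n).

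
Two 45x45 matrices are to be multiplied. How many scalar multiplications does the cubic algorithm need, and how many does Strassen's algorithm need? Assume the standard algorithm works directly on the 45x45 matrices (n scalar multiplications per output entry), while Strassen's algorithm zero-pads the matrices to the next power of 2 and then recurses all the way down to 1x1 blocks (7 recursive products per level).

Matrix multiplication for 45x45 matrices:

Strassen's algorithm requires power-of-2 dimensions. Pad 45x45 to 64x64 (next power of 2).

Standard algorithm: 45^3 = 91125 multiplications
Strassen's algorithm: 7^(log2(64)) = 7^6 = 117649 multiplications
Difference: 91125 - 117649 = -26524 (Strassen uses MORE here due to padding overhead — for small or just-over-power-of-2 n, padding can outweigh the per-level savings)

Standard: 91125 multiplications (45^3). Strassen: 117649 multiplications (7^6, after padding to 64x64). Strassen reduces 8 recursive multiplications to 7 at each level.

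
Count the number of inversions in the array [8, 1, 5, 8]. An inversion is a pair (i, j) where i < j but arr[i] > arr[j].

Finding inversions in [8, 1, 5, 8]:

(0, 1): arr[0]=8 > arr[1]=1
(0, 2): arr[0]=8 > arr[2]=5

Total inversions: 2

The array has 2 inversion(s): (0,1), (0,2). Each pair (i,j) satisfies i < j and arr[i] > arr[j].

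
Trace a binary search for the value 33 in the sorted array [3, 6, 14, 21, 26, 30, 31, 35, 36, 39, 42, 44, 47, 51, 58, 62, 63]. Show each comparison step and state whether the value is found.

Binary search for 33 in [3, 6, 14, 21, 26, 30, 31, 35, 36, 39, 42, 44, 47, 51, 58, 62, 63]:

lo=0, hi=16, mid=8, arr[mid]=36 -> 36 > 33, search left half
lo=0, hi=7, mid=3, arr[mid]=21 -> 21 < 33, search right half
lo=4, hi=7, mid=5, arr[mid]=30 -> 30 < 33, search right half
lo=6, hi=7, mid=6, arr[mid]=31 -> 31 < 33, search right half
lo=7, hi=7, mid=7, arr[mid]=35 -> 35 > 33, search left half
lo=7 > hi=6, target 33 not found

Binary search determines that 33 is not in the array after 5 comparisons. The search space was exhausted without finding the target.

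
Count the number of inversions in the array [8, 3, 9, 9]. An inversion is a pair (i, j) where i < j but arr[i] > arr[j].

Finding inversions in [8, 3, 9, 9]:

(0, 1): arr[0]=8 > arr[1]=3

Total inversions: 1

The array has 1 inversion(s): (0,1). Each pair (i,j) satisfies i < j and arr[i] > arr[j].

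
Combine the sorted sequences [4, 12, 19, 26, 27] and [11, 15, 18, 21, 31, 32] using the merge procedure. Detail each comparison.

Merging process:

Compare 4 vs 11: take 4 from left. Merged: [4]
Compare 12 vs 11: take 11 from right. Merged: [4, 11]
Compare 12 vs 15: take 12 from left. Merged: [4, 11, 12]
Compare 19 vs 15: take 15 from right. Merged: [4, 11, 12, 15]
Compare 19 vs 18: take 18 from right. Merged: [4, 11, 12, 15, 18]
Compare 19 vs 21: take 19 from left. Merged: [4, 11, 12, 15, 18, 19]
Compare 26 vs 21: take 21 from right. Merged: [4, 11, 12, 15, 18, 19, 21]
Compare 26 vs 31: take 26 from left. Merged: [4, 11, 12, 15, 18, 19, 21, 26]
Compare 27 vs 31: take 27 from left. Merged: [4, 11, 12, 15, 18, 19, 21, 26, 27]
Append remaining from right: [31, 32]. Merged: [4, 11, 12, 15, 18, 19, 21, 26, 27, 31, 32]

Final merged array: [4, 11, 12, 15, 18, 19, 21, 26, 27, 31, 32]
Total comparisons: 9

The merged array is [4, 11, 12, 15, 18, 19, 21, 26, 27, 31, 32], requiring 9 comparisons. The merge step runs in O(n) time where n is the total number of elements.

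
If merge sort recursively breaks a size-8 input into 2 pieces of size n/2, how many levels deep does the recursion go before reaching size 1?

For divide and conquer with division factor 2:

Problem sizes at each level:
Level 0: 8
Level 1: 4
Level 2: 2
Level 3: 1

The root is level 0 and the size-1 base case is level 3 (the tree spans levels 0 through 3, i.e. 4 levels counting the root), so the depth is the number of divisions: log_2(8) = 3

The recursion tree depth is log_2(8) = 3. At each level, the problem size is divided by 2, so it takes 3 divisions to reduce to a base case of size 1. The algorithm makes 2 recursive calls at each level.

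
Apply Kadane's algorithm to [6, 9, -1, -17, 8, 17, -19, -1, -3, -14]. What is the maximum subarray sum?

Using Kadane's algorithm on [6, 9, -1, -17, 8, 17, -19, -1, -3, -14]:

Scanning through the array:
Position 1 (value 9): max_ending_here = 15, max_so_far = 15
Position 2 (value -1): max_ending_here = 14, max_so_far = 15
Position 3 (value -17): max_ending_here = -3, max_so_far = 15
Position 4 (value 8): max_ending_here = 8, max_so_far = 15
Position 5 (value 17): max_ending_here = 25, max_so_far = 25
Position 6 (value -19): max_ending_here = 6, max_so_far = 25
Position 7 (value -1): max_ending_here = 5, max_so_far = 25
Position 8 (value -3): max_ending_here = 2, max_so_far = 25
Position 9 (value -14): max_ending_here = -12, max_so_far = 25

Maximum subarray: [8, 17]
Maximum sum: 25

The maximum subarray is [8, 17] with sum 25. This subarray runs from index 4 to index 5.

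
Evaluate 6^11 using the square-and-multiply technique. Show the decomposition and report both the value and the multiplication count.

Computing 6^11 by squaring (build up from 6^1; each line after the first costs one multiplication):

6^1 = 6
6^2 = (6^1)^2 = 6^2 = 36
6^4 = (6^2)^2 = 36^2 = 1296
6^5 = 6 * 6^4 = 6 * 1296 = 7776
6^10 = (6^5)^2 = 7776^2 = 60466176
6^11 = 6 * 6^10 = 6 * 60466176 = 362797056

Result: 362797056
Multiplications needed: 5 (5 lines after 6^1)

6^11 = 362797056. Using exponentiation by squaring, this requires 5 multiplications. The key idea: if the exponent is even, square the half-power; if odd, multiply by the base once.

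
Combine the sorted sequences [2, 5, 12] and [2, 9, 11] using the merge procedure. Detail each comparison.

Merging process:

Compare 2 vs 2: take 2 from left. Merged: [2]
Compare 5 vs 2: take 2 from right. Merged: [2, 2]
Compare 5 vs 9: take 5 from left. Merged: [2, 2, 5]
Compare 12 vs 9: take 9 from right. Merged: [2, 2, 5, 9]
Compare 12 vs 11: take 11 from right. Merged: [2, 2, 5, 9, 11]
Append remaining from left: [12]. Merged: [2, 2, 5, 9, 11, 12]

Final merged array: [2, 2, 5, 9, 11, 12]
Total comparisons: 5

The merged array is [2, 2, 5, 9, 11, 12], requiring 5 comparisons. The merge step runs in O(n) time where n is the total number of elements.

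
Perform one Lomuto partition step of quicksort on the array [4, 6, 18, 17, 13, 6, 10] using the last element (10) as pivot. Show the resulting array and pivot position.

Lomuto partition with pivot = 10:

Initial array: [4, 6, 18, 17, 13, 6, 10]

arr[0]=4 <= 10: swap with position 0, array becomes [4, 6, 18, 17, 13, 6, 10]
arr[1]=6 <= 10: swap with position 1, array becomes [4, 6, 18, 17, 13, 6, 10]
arr[2]=18 > 10: no swap
arr[3]=17 > 10: no swap
arr[4]=13 > 10: no swap
arr[5]=6 <= 10: swap with position 2, array becomes [4, 6, 6, 17, 13, 18, 10]

Place pivot at position 3: [4, 6, 6, 10, 13, 18, 17]
Pivot position: 3

After partitioning with pivot 10, the array becomes [4, 6, 6, 10, 13, 18, 17]. The pivot is placed at index 3. All elements to the left of the pivot are <= 10, and all elements to the right are > 10.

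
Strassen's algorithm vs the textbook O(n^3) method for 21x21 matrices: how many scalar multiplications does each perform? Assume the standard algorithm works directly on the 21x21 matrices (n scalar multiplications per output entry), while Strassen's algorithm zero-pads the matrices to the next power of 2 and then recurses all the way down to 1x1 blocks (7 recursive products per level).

Matrix multiplication for 21x21 matrices:

Strassen's algorithm requires power-of-2 dimensions. Pad 21x21 to 32x32 (next power of 2).

Standard algorithm: 21^3 = 9261 multiplications
Strassen's algorithm: 7^(log2(32)) = 7^5 = 16807 multiplications
Difference: 9261 - 16807 = -7546 (Strassen uses MORE here due to padding overhead — for small or just-over-power-of-2 n, padding can outweigh the per-level savings)

Standard: 9261 multiplications (21^3). Strassen: 16807 multiplications (7^5, after padding to 32x32). Strassen reduces 8 recursive multiplications to 7 at each level.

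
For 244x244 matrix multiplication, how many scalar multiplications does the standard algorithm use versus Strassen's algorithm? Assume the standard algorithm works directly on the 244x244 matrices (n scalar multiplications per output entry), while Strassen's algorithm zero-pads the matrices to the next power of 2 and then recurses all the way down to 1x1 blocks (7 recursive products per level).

Matrix multiplication for 244x244 matrices:

Strassen's algorithm requires power-of-2 dimensions. Pad 244x244 to 256x256 (next power of 2).

Standard algorithm: 244^3 = 14526784 multiplications
Strassen's algorithm: 7^(log2(256)) = 7^8 = 5764801 multiplications
Savings: 14526784 - 5764801 = 8761983 multiplications

Standard: 14526784 multiplications (244^3). Strassen: 5764801 multiplications (7^8, after padding to 256x256). Strassen reduces 8 recursive multiplications to 7 at each level.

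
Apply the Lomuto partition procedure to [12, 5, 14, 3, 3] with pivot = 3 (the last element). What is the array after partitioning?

Lomuto partition with pivot = 3:

Initial array: [12, 5, 14, 3, 3]

arr[0]=12 > 3: no swap
arr[1]=5 > 3: no swap
arr[2]=14 > 3: no swap
arr[3]=3 <= 3: swap with position 0, array becomes [3, 5, 14, 12, 3]

Place pivot at position 1: [3, 3, 14, 12, 5]
Pivot position: 1

After partitioning with pivot 3, the array becomes [3, 3, 14, 12, 5]. The pivot is placed at index 1. All elements to the left of the pivot are <= 3, and all elements to the right are > 3.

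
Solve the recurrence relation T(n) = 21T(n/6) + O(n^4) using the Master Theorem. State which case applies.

Master Theorem for T(n) = 21T(n/6) + O(n^4):

a = 21, b = 6, c = 4
log_b(a) = log_6(21) = 1.6992

Case 3: c = 4 > log_6(21) = 1.6992
T(n) = O(n^4) = O(n^4)

For T(n) = 21T(n/6) + O(n^4): log_6(21) = 1.6992. This is Case 3 of the Master Theorem (c > log_b(a), work dominated by root), giving O(n^4).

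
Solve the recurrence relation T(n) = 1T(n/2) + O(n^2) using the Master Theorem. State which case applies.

Master Theorem for T(n) = 1T(n/2) + O(n^2):

a = 1, b = 2, c = 2
log_b(a) = log_2(1) = 0.0000

Case 3: c = 2 > log_2(1) = 0.0000
T(n) = O(n^2) = O(n^2)

For T(n) = 1T(n/2) + O(n^2): log_2(1) = 0.0000. This is Case 3 of the Master Theorem (c > log_b(a), work dominated by root), giving O(n^2).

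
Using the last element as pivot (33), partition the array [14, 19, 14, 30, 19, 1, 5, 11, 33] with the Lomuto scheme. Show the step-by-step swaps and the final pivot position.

Lomuto partition with pivot = 33:

Initial array: [14, 19, 14, 30, 19, 1, 5, 11, 33]

arr[0]=14 <= 33: swap with position 0, array becomes [14, 19, 14, 30, 19, 1, 5, 11, 33]
arr[1]=19 <= 33: swap with position 1, array becomes [14, 19, 14, 30, 19, 1, 5, 11, 33]
arr[2]=14 <= 33: swap with position 2, array becomes [14, 19, 14, 30, 19, 1, 5, 11, 33]
arr[3]=30 <= 33: swap with position 3, array becomes [14, 19, 14, 30, 19, 1, 5, 11, 33]
arr[4]=19 <= 33: swap with position 4, array becomes [14, 19, 14, 30, 19, 1, 5, 11, 33]
arr[5]=1 <= 33: swap with position 5, array becomes [14, 19, 14, 30, 19, 1, 5, 11, 33]
arr[6]=5 <= 33: swap with position 6, array becomes [14, 19, 14, 30, 19, 1, 5, 11, 33]
arr[7]=11 <= 33: swap with position 7, array becomes [14, 19, 14, 30, 19, 1, 5, 11, 33]

Place pivot at position 8: [14, 19, 14, 30, 19, 1, 5, 11, 33]
Pivot position: 8

After partitioning with pivot 33, the array becomes [14, 19, 14, 30, 19, 1, 5, 11, 33]. The pivot is placed at index 8. All elements to the left of the pivot are <= 33, and all elements to the right are > 33.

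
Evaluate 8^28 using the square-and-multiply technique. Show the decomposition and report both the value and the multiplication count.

Computing 8^28 by squaring (build up from 8^1; each line after the first costs one multiplication):

8^1 = 8
8^2 = (8^1)^2 = 8^2 = 64
8^3 = 8 * 8^2 = 8 * 64 = 512
8^6 = (8^3)^2 = 512^2 = 262144
8^7 = 8 * 8^6 = 8 * 262144 = 2097152
8^14 = (8^7)^2 = 2097152^2 = 4398046511104
8^28 = (8^14)^2 = 4398046511104^2 = 19342813113834066795298816

Result: 19342813113834066795298816
Multiplications needed: 6 (6 lines after 8^1)

8^28 = 19342813113834066795298816. Using exponentiation by squaring, this requires 6 multiplications. The key idea: if the exponent is even, square the half-power; if odd, multiply by the base once.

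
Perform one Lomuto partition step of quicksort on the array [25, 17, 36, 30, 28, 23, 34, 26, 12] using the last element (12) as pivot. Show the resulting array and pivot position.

Lomuto partition with pivot = 12:

Initial array: [25, 17, 36, 30, 28, 23, 34, 26, 12]

arr[0]=25 > 12: no swap
arr[1]=17 > 12: no swap
arr[2]=36 > 12: no swap
arr[3]=30 > 12: no swap
arr[4]=28 > 12: no swap
arr[5]=23 > 12: no swap
arr[6]=34 > 12: no swap
arr[7]=26 > 12: no swap

Place pivot at position 0: [12, 17, 36, 30, 28, 23, 34, 26, 25]
Pivot position: 0

After partitioning with pivot 12, the array becomes [12, 17, 36, 30, 28, 23, 34, 26, 25]. The pivot is placed at index 0. All elements to the left of the pivot are <= 12, and all elements to the right are > 12.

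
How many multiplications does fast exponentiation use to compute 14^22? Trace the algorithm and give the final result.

Computing 14^22 by squaring (build up from 14^1; each line after the first costs one multiplication):

14^1 = 14
14^2 = (14^1)^2 = 14^2 = 196
14^4 = (14^2)^2 = 196^2 = 38416
14^5 = 14 * 14^4 = 14 * 38416 = 537824
14^10 = (14^5)^2 = 537824^2 = 289254654976
14^11 = 14 * 14^10 = 14 * 289254654976 = 4049565169664
14^22 = (14^11)^2 = 4049565169664^2 = 16398978063355821105872896

Result: 16398978063355821105872896
Multiplications needed: 6 (6 lines after 14^1)

14^22 = 16398978063355821105872896. Using exponentiation by squaring, this requires 6 multiplications. The key idea: if the exponent is even, square the half-power; if odd, multiply by the base once.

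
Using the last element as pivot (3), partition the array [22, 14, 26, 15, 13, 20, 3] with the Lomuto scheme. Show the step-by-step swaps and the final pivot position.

Lomuto partition with pivot = 3:

Initial array: [22, 14, 26, 15, 13, 20, 3]

arr[0]=22 > 3: no swap
arr[1]=14 > 3: no swap
arr[2]=26 > 3: no swap
arr[3]=15 > 3: no swap
arr[4]=13 > 3: no swap
arr[5]=20 > 3: no swap

Place pivot at position 0: [3, 14, 26, 15, 13, 20, 22]
Pivot position: 0

After partitioning with pivot 3, the array becomes [3, 14, 26, 15, 13, 20, 22]. The pivot is placed at index 0. All elements to the left of the pivot are <= 3, and all elements to the right are > 3.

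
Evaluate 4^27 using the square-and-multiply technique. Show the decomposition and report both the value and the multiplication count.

Computing 4^27 by squaring (build up from 4^1; each line after the first costs one multiplication):

4^1 = 4
4^2 = (4^1)^2 = 4^2 = 16
4^3 = 4 * 4^2 = 4 * 16 = 64
4^6 = (4^3)^2 = 64^2 = 4096
4^12 = (4^6)^2 = 4096^2 = 16777216
4^13 = 4 * 4^12 = 4 * 16777216 = 67108864
4^26 = (4^13)^2 = 67108864^2 = 4503599627370496
4^27 = 4 * 4^26 = 4 * 4503599627370496 = 18014398509481984

Result: 18014398509481984
Multiplications needed: 7 (7 lines after 4^1)

4^27 = 18014398509481984. Using exponentiation by squaring, this requires 7 multiplications. The key idea: if the exponent is even, square the half-power; if odd, multiply by the base once.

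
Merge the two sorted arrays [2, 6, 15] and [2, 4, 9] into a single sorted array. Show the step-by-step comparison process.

Merging process:

Compare 2 vs 2: take 2 from left. Merged: [2]
Compare 6 vs 2: take 2 from right. Merged: [2, 2]
Compare 6 vs 4: take 4 from right. Merged: [2, 2, 4]
Compare 6 vs 9: take 6 from left. Merged: [2, 2, 4, 6]
Compare 15 vs 9: take 9 from right. Merged: [2, 2, 4, 6, 9]
Append remaining from left: [15]. Merged: [2, 2, 4, 6, 9, 15]

Final merged array: [2, 2, 4, 6, 9, 15]
Total comparisons: 5

The merged array is [2, 2, 4, 6, 9, 15], requiring 5 comparisons. The merge step runs in O(n) time where n is the total number of elements.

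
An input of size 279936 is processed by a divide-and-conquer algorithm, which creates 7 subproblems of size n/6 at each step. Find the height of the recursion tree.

For divide and conquer with division factor 6:

Problem sizes at each level:
Level 0: 279936
Level 1: 46656
Level 2: 7776
Level 3: 1296
Level 4: 216
Level 5: 36
Level 6: 6
Level 7: 1

The root is level 0 and the size-1 base case is level 7 (the tree spans levels 0 through 7, i.e. 8 levels counting the root), so the depth is the number of divisions: log_6(279936) = 7

The recursion tree depth is log_6(279936) = 7. At each level, the problem size is divided by 6, so it takes 7 divisions to reduce to a base case of size 1. The algorithm makes 7 recursive calls at each level.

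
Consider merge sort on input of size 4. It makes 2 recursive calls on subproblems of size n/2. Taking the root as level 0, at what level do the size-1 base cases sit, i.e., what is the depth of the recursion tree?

For divide and conquer with division factor 2:

Problem sizes at each level:
Level 0: 4
Level 1: 2
Level 2: 1

The root is level 0 and the size-1 base case is level 2 (the tree spans levels 0 through 2, i.e. 3 levels counting the root), so the depth is the number of divisions: log_2(4) = 2

The recursion tree depth is log_2(4) = 2. At each level, the problem size is divided by 2, so it takes 2 divisions to reduce to a base case of size 1. The algorithm makes 2 recursive calls at each level.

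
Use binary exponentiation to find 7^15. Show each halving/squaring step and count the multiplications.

Computing 7^15 by squaring (build up from 7^1; each line after the first costs one multiplication):

7^1 = 7
7^2 = (7^1)^2 = 7^2 = 49
7^3 = 7 * 7^2 = 7 * 49 = 343
7^6 = (7^3)^2 = 343^2 = 117649
7^7 = 7 * 7^6 = 7 * 117649 = 823543
7^14 = (7^7)^2 = 823543^2 = 678223072849
7^15 = 7 * 7^14 = 7 * 678223072849 = 4747561509943

Result: 4747561509943
Multiplications needed: 6 (6 lines after 7^1)

7^15 = 4747561509943. Using exponentiation by squaring, this requires 6 multiplications. The key idea: if the exponent is even, square the half-power; if odd, multiply by the base once.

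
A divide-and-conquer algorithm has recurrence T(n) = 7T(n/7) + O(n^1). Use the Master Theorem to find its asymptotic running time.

Master Theorem for T(n) = 7T(n/7) + O(n^1):

a = 7, b = 7, c = 1
log_b(a) = log_7(7) = 1.0000

Case 2: c = 1 = log_7(7) = 1.0000
T(n) = O(n^1 log n) = O(n log n)

For T(n) = 7T(n/7) + O(n^1): log_7(7) = 1.0000. This is Case 2 of the Master Theorem (c = log_b(a), equal work at all levels), giving O(n log n).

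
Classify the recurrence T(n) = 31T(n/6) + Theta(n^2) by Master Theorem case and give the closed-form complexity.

Master Theorem for T(n) = 31T(n/6) + O(n^2):

a = 31, b = 6, c = 2
log_b(a) = log_6(31) = 1.9165

Case 3: c = 2 > log_6(31) = 1.9165
T(n) = O(n^2) = O(n^2)

For T(n) = 31T(n/6) + O(n^2): log_6(31) = 1.9165. This is Case 3 of the Master Theorem (c > log_b(a), work dominated by root), giving O(n^2).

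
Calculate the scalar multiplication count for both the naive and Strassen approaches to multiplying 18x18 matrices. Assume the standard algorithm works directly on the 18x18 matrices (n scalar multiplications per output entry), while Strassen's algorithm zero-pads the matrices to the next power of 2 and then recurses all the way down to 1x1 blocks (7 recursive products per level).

Matrix multiplication for 18x18 matrices:

Strassen's algorithm requires power-of-2 dimensions. Pad 18x18 to 32x32 (next power of 2).

Standard algorithm: 18^3 = 5832 multiplications
Strassen's algorithm: 7^(log2(32)) = 7^5 = 16807 multiplications
Difference: 5832 - 16807 = -10975 (Strassen uses MORE here due to padding overhead — for small or just-over-power-of-2 n, padding can outweigh the per-level savings)

Standard: 5832 multiplications (18^3). Strassen: 16807 multiplications (7^5, after padding to 32x32). Strassen reduces 8 recursive multiplications to 7 at each level.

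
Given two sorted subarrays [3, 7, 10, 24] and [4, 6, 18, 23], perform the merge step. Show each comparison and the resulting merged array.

Merging process:

Compare 3 vs 4: take 3 from left. Merged: [3]
Compare 7 vs 4: take 4 from right. Merged: [3, 4]
Compare 7 vs 6: take 6 from right. Merged: [3, 4, 6]
Compare 7 vs 18: take 7 from left. Merged: [3, 4, 6, 7]
Compare 10 vs 18: take 10 from left. Merged: [3, 4, 6, 7, 10]
Compare 24 vs 18: take 18 from right. Merged: [3, 4, 6, 7, 10, 18]
Compare 24 vs 23: take 23 from right. Merged: [3, 4, 6, 7, 10, 18, 23]
Append remaining from left: [24]. Merged: [3, 4, 6, 7, 10, 18, 23, 24]

Final merged array: [3, 4, 6, 7, 10, 18, 23, 24]
Total comparisons: 7

The merged array is [3, 4, 6, 7, 10, 18, 23, 24], requiring 7 comparisons. The merge step runs in O(n) time where n is the total number of elements.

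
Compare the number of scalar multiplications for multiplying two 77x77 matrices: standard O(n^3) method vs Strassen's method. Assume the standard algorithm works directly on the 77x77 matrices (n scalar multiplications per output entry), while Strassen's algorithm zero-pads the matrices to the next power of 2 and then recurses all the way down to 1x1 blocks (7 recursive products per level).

Matrix multiplication for 77x77 matrices:

Strassen's algorithm requires power-of-2 dimensions. Pad 77x77 to 128x128 (next power of 2).

Standard algorithm: 77^3 = 456533 multiplications
Strassen's algorithm: 7^(log2(128)) = 7^7 = 823543 multiplications
Difference: 456533 - 823543 = -367010 (Strassen uses MORE here due to padding overhead — for small or just-over-power-of-2 n, padding can outweigh the per-level savings)

Standard: 456533 multiplications (77^3). Strassen: 823543 multiplications (7^7, after padding to 128x128). Strassen reduces 8 recursive multiplications to 7 at each level.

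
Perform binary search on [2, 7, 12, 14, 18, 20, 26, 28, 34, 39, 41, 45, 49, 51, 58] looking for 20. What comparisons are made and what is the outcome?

Binary search for 20 in [2, 7, 12, 14, 18, 20, 26, 28, 34, 39, 41, 45, 49, 51, 58]:

lo=0, hi=14, mid=7, arr[mid]=28 -> 28 > 20, search left half
lo=0, hi=6, mid=3, arr[mid]=14 -> 14 < 20, search right half
lo=4, hi=6, mid=5, arr[mid]=20 -> Found target at index 5!

Binary search finds 20 at index 5 after 3 comparisons. The search repeatedly halves the search space by comparing with the middle element.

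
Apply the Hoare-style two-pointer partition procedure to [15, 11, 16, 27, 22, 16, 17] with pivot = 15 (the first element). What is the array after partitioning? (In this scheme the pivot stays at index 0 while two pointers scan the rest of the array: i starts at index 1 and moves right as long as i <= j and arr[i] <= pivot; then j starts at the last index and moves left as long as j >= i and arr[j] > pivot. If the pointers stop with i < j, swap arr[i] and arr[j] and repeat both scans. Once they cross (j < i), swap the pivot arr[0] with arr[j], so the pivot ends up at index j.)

Hoare-style two-pointer partition with pivot = 15:

Initial array: [15, 11, 16, 27, 22, 16, 17]

Pointers start at i = 1, j = 6.
i ends at 2, j ends at 1: the pointers have crossed (j < i), so scanning stops.

Swap pivot arr[0] with arr[1] to place pivot at position 1: [11, 15, 16, 27, 22, 16, 17]
Pivot position: 1

After partitioning with pivot 15, the array becomes [11, 15, 16, 27, 22, 16, 17]. The pivot is placed at index 1. All elements to the left of the pivot are <= 15, and all elements to the right are > 15.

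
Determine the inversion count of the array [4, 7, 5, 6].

Finding inversions in [4, 7, 5, 6]:

(1, 2): arr[1]=7 > arr[2]=5
(1, 3): arr[1]=7 > arr[3]=6

Total inversions: 2

The array has 2 inversion(s): (1,2), (1,3). Each pair (i,j) satisfies i < j and arr[i] > arr[j].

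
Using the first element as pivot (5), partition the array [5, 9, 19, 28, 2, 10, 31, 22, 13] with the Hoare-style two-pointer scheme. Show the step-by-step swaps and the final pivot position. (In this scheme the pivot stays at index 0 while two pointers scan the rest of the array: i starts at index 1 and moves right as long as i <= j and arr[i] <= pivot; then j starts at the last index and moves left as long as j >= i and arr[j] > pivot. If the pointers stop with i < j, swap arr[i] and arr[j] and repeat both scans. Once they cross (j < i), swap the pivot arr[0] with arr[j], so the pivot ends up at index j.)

Hoare-style two-pointer partition with pivot = 5:

Initial array: [5, 9, 19, 28, 2, 10, 31, 22, 13]

Pointers start at i = 1, j = 8.
i stops at index 1 (arr[1]=9 > 5), j stops at index 4 (arr[4]=2 <= 5): swap arr[1] and arr[4], array becomes [5, 2, 19, 28, 9, 10, 31, 22, 13]
i ends at 2, j ends at 1: the pointers have crossed (j < i), so scanning stops.

Swap pivot arr[0] with arr[1] to place pivot at position 1: [2, 5, 19, 28, 9, 10, 31, 22, 13]
Pivot position: 1

After partitioning with pivot 5, the array becomes [2, 5, 19, 28, 9, 10, 31, 22, 13]. The pivot is placed at index 1. All elements to the left of the pivot are <= 5, and all elements to the right are > 5.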